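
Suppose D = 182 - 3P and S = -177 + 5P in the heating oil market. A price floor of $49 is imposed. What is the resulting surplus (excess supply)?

Equilibrium price would be P* = 44.875, so the floor at 49 binds.
At P = 49: D = 35, S = 68.
Surplus = 68 − 35 = 33.

Surplus = 33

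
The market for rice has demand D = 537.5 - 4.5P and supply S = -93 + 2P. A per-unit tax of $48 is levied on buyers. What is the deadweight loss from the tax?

Deadweight loss = 20736/13

Pre-tax equilibrium: P* = 97, Q* = 101.
Tax on buyers shifts demand to D = 537.5 − 4.5(P + 48) = 321.5 - 4.5P.
321.5 - 4.5P = -93 + 2P gives seller price Ps = 829/13; buyers pay Pb = 829/13 + 48 = 1453/13.
New quantity: Q = 537.5 − 4.5(1453/13) = 449/13.
DWL = ½ × 48 × (101 − 449/13) = 20736/13.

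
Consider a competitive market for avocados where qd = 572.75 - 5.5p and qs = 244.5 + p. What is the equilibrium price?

Set qd = qs: 572.75 - 5.5p = 244.5 + p.
328.25 = 6.5p, so p* = 50.5.
q* = 572.75 − 5.5(50.5) = 295.

p* = 50.5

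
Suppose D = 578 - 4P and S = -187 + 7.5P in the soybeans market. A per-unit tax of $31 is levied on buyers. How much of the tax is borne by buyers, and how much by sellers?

Pre-tax equilibrium: P* = 1530/23, Q* = 7174/23.
Tax on buyers shifts demand to D = 578 − 4(P + 31) = 454 - 4P.
454 - 4P = -187 + 7.5P gives seller price Ps = 1282/23; buyers pay Pb = 1282/23 + 31 = 1995/23.
New quantity: Q = 578 − 4(1995/23) = 5314/23.
Buyer burden = 1995/23 − 1530/23 = 465/23; seller burden = 1530/23 − 1282/23 = 248/23.

Buyers bear 465/23, sellers bear 248/23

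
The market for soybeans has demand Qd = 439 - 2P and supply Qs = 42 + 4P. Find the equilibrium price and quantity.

P* = 397/6, Q* = 920/3

Set Qd = Qs: 439 - 2P = 42 + 4P.
397 = 6P, so P* = 397/6.
Q* = 439 − 2(397/6) = 920/3.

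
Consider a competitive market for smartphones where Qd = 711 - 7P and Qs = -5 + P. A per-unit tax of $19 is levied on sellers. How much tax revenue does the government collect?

Tax revenue = 1289.625

Pre-tax equilibrium: P* = 89.5, Q* = 84.5.
Tax on sellers shifts supply to Qs = -5 + 1(P − 19) = -24 + P.
711 - 7P = -24 + P gives buyer price Pb = 91.875; sellers receive Ps = 91.875 − 19 = 72.875.
New quantity: Q = 711 − 7(91.875) = 67.875.
Revenue = 19 × 67.875 = 1289.625.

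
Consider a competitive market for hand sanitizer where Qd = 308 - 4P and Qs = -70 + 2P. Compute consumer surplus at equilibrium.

Consumer surplus = 392

Equilibrium: 308 - 4P = -70 + 2P gives P* = 63, Q* = 56.
Demand choke price (Qd = 0): P = 77.
CS = ½(77 − 63)(56) = 392.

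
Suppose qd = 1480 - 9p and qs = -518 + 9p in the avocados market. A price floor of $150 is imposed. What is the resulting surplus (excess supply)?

Surplus = 702

Equilibrium price would be p* = 111, so the floor at 150 binds.
At p = 150: qd = 130, qs = 832.
Surplus = 832 − 130 = 702.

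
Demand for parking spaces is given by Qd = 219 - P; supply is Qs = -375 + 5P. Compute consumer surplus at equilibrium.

Consumer surplus = 7200

Equilibrium: 219 - P = -375 + 5P gives P* = 99, Q* = 120.
Demand choke price (Qd = 0): P = 219.
CS = ½(219 − 99)(120) = 7200.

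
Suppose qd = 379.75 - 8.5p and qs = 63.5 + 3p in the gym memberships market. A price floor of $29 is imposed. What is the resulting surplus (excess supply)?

Equilibrium price would be p* = 27.5, so the floor at 29 binds.
At p = 29: qd = 133.25, qs = 150.5.
Surplus = 150.5 − 133.25 = 17.25.

Surplus = 17.25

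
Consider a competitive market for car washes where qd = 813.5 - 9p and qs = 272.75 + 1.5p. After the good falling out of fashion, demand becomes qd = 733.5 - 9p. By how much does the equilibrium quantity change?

Original equilibrium: p* = 51.5, q* = 350.
New equilibrium: 733.5 - 9p = 272.75 + 1.5p, so 460.75 = 10.5p and p' = 1843/42; q' = 733.5 − 9(1843/42) = 2370/7.
Change in quantity: 2370/7 − 350 = -80/7.

Δq = -80/7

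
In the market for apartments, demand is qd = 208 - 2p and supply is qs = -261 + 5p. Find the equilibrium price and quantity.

p* = 67, q* = 74

Set qd = qs: 208 - 2p = -261 + 5p.
469 = 7p, so p* = 67.
q* = 208 − 2(67) = 74.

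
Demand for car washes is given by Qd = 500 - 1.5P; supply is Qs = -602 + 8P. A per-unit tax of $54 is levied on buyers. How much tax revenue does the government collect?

Pre-tax equilibrium: P* = 116, Q* = 326.
Tax on buyers shifts demand to Qd = 500 − 1.5(P + 54) = 419 - 1.5P.
419 - 1.5P = -602 + 8P gives seller price Ps = 2042/19; buyers pay Pb = 2042/19 + 54 = 3068/19.
New quantity: Q = 500 − 1.5(3068/19) = 4898/19.
Revenue = 54 × 4898/19 = 264492/19.

Tax revenue = 264492/19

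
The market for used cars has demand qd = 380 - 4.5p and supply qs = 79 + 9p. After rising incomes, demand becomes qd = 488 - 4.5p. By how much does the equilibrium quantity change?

Original equilibrium: p* = 602/27, q* = 839/3.
New equilibrium: 488 - 4.5p = 79 + 9p, so 409 = 13.5p and p' = 818/27; q' = 488 − 4.5(818/27) = 1055/3.
Change in quantity: 1055/3 − 839/3 = 72.

Δq = 72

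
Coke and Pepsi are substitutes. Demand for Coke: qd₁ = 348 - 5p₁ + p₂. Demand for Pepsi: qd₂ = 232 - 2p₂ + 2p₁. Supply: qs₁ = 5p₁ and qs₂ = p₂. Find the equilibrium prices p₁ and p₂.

p₁ = 319/7, p₂ = 754/7

Market 1: 348 - 5p₁ + p₂ = 5p₁ → 10p₁ - p₂ = 348.
Market 2: 3p₂ - 2p₁ = 232.
Eliminating p₂: 3×(1) + 1×(2) gives 28p₁ = 1276, so p₁ = 319/7.
Back-substitute into (2): p₂ = (232 + 2×319/7) / 3 = 754/7.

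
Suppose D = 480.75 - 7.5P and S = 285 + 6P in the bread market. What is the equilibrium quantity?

Set D = S: 480.75 - 7.5P = 285 + 6P.
195.75 = 13.5P, so P* = 14.5.
Q* = 480.75 − 7.5(14.5) = 372.

Q* = 372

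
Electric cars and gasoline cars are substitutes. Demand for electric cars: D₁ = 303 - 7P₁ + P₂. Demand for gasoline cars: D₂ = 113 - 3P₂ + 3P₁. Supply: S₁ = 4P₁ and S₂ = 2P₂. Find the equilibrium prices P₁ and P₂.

Market 1: 303 - 7P₁ + P₂ = 4P₁ → 11P₁ - P₂ = 303.
Market 2: 5P₂ - 3P₁ = 113.
Eliminating P₂: 5×(1) + 1×(2) gives 52P₁ = 1628, so P₁ = 407/13.
Back-substitute into (2): P₂ = (113 + 3×407/13) / 5 = 538/13.

P₁ = 407/13, P₂ = 538/13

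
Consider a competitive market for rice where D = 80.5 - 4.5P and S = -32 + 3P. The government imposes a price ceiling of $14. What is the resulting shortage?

Shortage = 7.5

Equilibrium price would be P* = 15, so the ceiling at 14 binds.
At P = 14: D = 80.5 − 4.5(14) = 17.5, S = -32 + 3(14) = 10.
Shortage = 17.5 − 10 = 7.5.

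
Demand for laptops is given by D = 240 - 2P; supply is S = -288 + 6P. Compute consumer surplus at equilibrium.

Consumer surplus = 2916

Equilibrium: 240 - 2P = -288 + 6P gives P* = 66, Q* = 108.
Demand choke price (D = 0): P = 120.
CS = ½(120 − 66)(108) = 2916.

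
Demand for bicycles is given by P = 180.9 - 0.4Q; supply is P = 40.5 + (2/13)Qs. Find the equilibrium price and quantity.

P* = 79.5, Q* = 253.5

Set the two price expressions equal: 180.9 - 0.4Q = 40.5 + (2/13)Q.
140.4 = (36/65)Q, so Q* = 253.5.
P* = 180.9 − (0.4)(253.5) = 79.5.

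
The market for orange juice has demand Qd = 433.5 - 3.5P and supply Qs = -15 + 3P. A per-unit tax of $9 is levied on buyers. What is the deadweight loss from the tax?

Deadweight loss = 1701/26

Pre-tax equilibrium: P* = 69, Q* = 192.
Tax on buyers shifts demand to Qd = 433.5 − 3.5(P + 9) = 402 - 3.5P.
402 - 3.5P = -15 + 3P gives seller price Ps = 834/13; buyers pay Pb = 834/13 + 9 = 951/13.
New quantity: Q = 433.5 − 3.5(951/13) = 2307/13.
DWL = ½ × 9 × (192 − 2307/13) = 1701/26.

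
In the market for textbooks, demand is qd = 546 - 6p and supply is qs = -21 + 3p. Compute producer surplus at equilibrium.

Producer surplus = 4704

Equilibrium: 546 - 6p = -21 + 3p gives p* = 63, q* = 168.
Supply starts at p = 7 (where qs = 0).
PS = ½(63 − 7)(168) = 4704.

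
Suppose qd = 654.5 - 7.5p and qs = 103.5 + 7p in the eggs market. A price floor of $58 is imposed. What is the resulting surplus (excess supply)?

Surplus = 290

Equilibrium price would be p* = 38, so the floor at 58 binds.
At p = 58: qd = 219.5, qs = 509.5.
Surplus = 509.5 − 219.5 = 290.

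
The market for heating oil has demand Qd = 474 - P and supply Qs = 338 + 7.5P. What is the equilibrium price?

Set Qd = Qs: 474 - P = 338 + 7.5P.
136 = 8.5P, so P* = 16.
Q* = 474 − 1(16) = 458.

P* = 16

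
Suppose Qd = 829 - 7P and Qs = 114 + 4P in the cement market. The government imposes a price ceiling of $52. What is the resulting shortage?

Equilibrium price would be P* = 65, so the ceiling at 52 binds.
At P = 52: Qd = 829 − 7(52) = 465, Qs = 114 + 4(52) = 322.
Shortage = 465 − 322 = 143.

Shortage = 143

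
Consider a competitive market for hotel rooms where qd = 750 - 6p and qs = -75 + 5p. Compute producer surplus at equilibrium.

Producer surplus = 9000

Equilibrium: 750 - 6p = -75 + 5p gives p* = 75, q* = 300.
Supply starts at p = 15 (where qs = 0).
PS = ½(75 − 15)(300) = 9000.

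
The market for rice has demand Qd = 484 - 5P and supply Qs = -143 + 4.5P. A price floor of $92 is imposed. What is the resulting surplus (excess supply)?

Equilibrium price would be P* = 66, so the floor at 92 binds.
At P = 92: Qd = 24, Qs = 271.
Surplus = 271 − 24 = 247.

Surplus = 247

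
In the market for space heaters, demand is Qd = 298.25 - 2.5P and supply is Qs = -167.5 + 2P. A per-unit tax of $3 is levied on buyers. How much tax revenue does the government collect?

Tax revenue = 108.5

Pre-tax equilibrium: P* = 103.5, Q* = 39.5.
Tax on buyers shifts demand to Qd = 298.25 − 2.5(P + 3) = 290.75 - 2.5P.
290.75 - 2.5P = -167.5 + 2P gives seller price Ps = 611/6; buyers pay Pb = 611/6 + 3 = 629/6.
New quantity: Q = 298.25 − 2.5(629/6) = 217/6.
Revenue = 3 × 217/6 = 108.5.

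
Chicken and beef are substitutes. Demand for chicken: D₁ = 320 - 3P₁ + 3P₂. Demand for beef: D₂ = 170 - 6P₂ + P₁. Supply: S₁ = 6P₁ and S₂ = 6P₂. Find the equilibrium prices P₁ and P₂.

P₁ = 290/7, P₂ = 370/21

Market 1: 320 - 3P₁ + 3P₂ = 6P₁ → 9P₁ - 3P₂ = 320.
Market 2: 12P₂ - P₁ = 170.
Eliminating P₂: 12×(1) + 3×(2) gives 105P₁ = 4350, so P₁ = 290/7.
Back-substitute into (2): P₂ = (170 + 1×290/7) / 12 = 370/21.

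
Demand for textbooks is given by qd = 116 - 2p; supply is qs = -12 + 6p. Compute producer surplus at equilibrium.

Producer surplus = 588

Equilibrium: 116 - 2p = -12 + 6p gives p* = 16, q* = 84.
Supply starts at p = 2 (where qs = 0).
PS = ½(16 − 2)(84) = 588.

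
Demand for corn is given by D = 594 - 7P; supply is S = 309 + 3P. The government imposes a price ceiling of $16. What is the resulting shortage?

Equilibrium price would be P* = 28.5, so the ceiling at 16 binds.
At P = 16: D = 594 − 7(16) = 482, S = 309 + 3(16) = 357.
Shortage = 482 − 357 = 125.

Shortage = 125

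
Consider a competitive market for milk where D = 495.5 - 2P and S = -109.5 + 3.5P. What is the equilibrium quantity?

Set D = S: 495.5 - 2P = -109.5 + 3.5P.
605 = 5.5P, so P* = 110.
Q* = 495.5 − 2(110) = 275.5.

Q* = 275.5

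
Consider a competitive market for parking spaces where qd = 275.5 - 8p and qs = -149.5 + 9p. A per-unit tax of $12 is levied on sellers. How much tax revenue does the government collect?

Pre-tax equilibrium: p* = 25, q* = 75.5.
Tax on sellers shifts supply to qs = -149.5 + 9(p − 12) = -257.5 + 9p.
275.5 - 8p = -257.5 + 9p gives buyer price pb = 533/17; sellers receive ps = 533/17 − 12 = 329/17.
New quantity: q = 275.5 − 8(533/17) = 839/34.
Revenue = 12 × 839/34 = 5034/17.

Tax revenue = 5034/17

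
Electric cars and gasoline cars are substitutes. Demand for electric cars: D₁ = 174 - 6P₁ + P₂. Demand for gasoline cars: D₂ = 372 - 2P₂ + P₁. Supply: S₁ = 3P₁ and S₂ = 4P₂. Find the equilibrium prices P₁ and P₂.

P₁ = 1416/53, P₂ = 3522/53

Market 1: 174 - 6P₁ + P₂ = 3P₁ → 9P₁ - P₂ = 174.
Market 2: 6P₂ - P₁ = 372.
Eliminating P₂: 6×(1) + 1×(2) gives 53P₁ = 1416, so P₁ = 1416/53.
Back-substitute into (2): P₂ = (372 + 1×1416/53) / 6 = 3522/53.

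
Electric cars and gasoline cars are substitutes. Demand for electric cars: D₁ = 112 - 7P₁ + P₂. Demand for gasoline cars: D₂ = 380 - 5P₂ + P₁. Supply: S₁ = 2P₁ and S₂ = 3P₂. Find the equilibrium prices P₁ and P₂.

Market 1: 112 - 7P₁ + P₂ = 2P₁ → 9P₁ - P₂ = 112.
Market 2: 8P₂ - P₁ = 380.
Eliminating P₂: 8×(1) + 1×(2) gives 71P₁ = 1276, so P₁ = 1276/71.
Back-substitute into (2): P₂ = (380 + 1×1276/71) / 8 = 3532/71.

P₁ = 1276/71, P₂ = 3532/71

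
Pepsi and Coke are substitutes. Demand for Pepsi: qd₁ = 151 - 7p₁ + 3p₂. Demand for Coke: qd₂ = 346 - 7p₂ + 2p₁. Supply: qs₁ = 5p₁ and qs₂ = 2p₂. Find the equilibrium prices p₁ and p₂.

p₁ = 23.5, p₂ = 131/3

Market 1: 151 - 7p₁ + 3p₂ = 5p₁ → 12p₁ - 3p₂ = 151.
Market 2: 9p₂ - 2p₁ = 346.
Eliminating p₂: 9×(1) + 3×(2) gives 102p₁ = 2397, so p₁ = 23.5.
Back-substitute into (2): p₂ = (346 + 2×23.5) / 9 = 131/3.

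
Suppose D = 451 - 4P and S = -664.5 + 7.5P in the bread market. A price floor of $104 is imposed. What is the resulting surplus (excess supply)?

Equilibrium price would be P* = 97, so the floor at 104 binds.
At P = 104: D = 35, S = 115.5.
Surplus = 115.5 − 35 = 80.5.

Surplus = 80.5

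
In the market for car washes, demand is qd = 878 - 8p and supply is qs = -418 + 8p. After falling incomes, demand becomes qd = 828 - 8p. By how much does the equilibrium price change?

Original equilibrium: p* = 81, q* = 230.
New equilibrium: 828 - 8p = -418 + 8p, so 1246 = 16p and p' = 77.875; q' = 828 − 8(77.875) = 205.
Change in price: 77.875 − 81 = -3.125.

Δp = -3.125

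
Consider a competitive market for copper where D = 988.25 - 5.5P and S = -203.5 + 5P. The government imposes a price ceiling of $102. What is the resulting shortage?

Shortage = 120.75

Equilibrium price would be P* = 113.5, so the ceiling at 102 binds.
At P = 102: D = 988.25 − 5.5(102) = 427.25, S = -203.5 + 5(102) = 306.5.
Shortage = 427.25 − 306.5 = 120.75.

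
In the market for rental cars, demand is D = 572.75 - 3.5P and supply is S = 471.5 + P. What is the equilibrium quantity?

Set D = S: 572.75 - 3.5P = 471.5 + P.
101.25 = 4.5P, so P* = 22.5.
Q* = 572.75 − 3.5(22.5) = 494.

Q* = 494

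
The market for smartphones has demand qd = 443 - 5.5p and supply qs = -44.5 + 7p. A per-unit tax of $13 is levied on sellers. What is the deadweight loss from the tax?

Deadweight loss = 260.26

Pre-tax equilibrium: p* = 39, q* = 228.5.
Tax on sellers shifts supply to qs = -44.5 + 7(p − 13) = -135.5 + 7p.
443 - 5.5p = -135.5 + 7p gives buyer price pb = 46.28; sellers receive ps = 46.28 − 13 = 33.28.
New quantity: q = 443 − 5.5(46.28) = 188.46.
DWL = ½ × 13 × (228.5 − 188.46) = 260.26.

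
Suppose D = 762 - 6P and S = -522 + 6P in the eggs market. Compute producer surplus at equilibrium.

Producer surplus = 1200

Equilibrium: 762 - 6P = -522 + 6P gives P* = 107, Q* = 120.
Supply starts at P = 87 (where S = 0).
PS = ½(107 − 87)(120) = 1200.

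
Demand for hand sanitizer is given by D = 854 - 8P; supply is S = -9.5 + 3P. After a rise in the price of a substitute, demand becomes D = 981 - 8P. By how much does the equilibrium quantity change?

Original equilibrium: P* = 78.5, Q* = 226.
New equilibrium: 981 - 8P = -9.5 + 3P, so 990.5 = 11P and P' = 1981/22; Q' = 981 − 8(1981/22) = 2867/11.
Change in quantity: 2867/11 − 226 = 381/11.

ΔQ = 381/11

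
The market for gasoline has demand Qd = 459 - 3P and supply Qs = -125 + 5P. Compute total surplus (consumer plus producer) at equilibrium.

Total surplus = 15360

Equilibrium: 459 - 3P = -125 + 5P gives P* = 73, Q* = 240.
Demand choke price: P = 153; supply starts at P = 25.
CS = ½(153 − 73)(240) = 9600; PS = ½(73 − 25)(240) = 5760.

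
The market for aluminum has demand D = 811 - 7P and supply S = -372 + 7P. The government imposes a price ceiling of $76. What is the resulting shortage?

Shortage = 119

Equilibrium price would be P* = 84.5, so the ceiling at 76 binds.
At P = 76: D = 811 − 7(76) = 279, S = -372 + 7(76) = 160.
Shortage = 279 − 160 = 119.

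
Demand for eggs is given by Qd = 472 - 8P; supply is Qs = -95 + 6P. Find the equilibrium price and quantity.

P* = 40.5, Q* = 148

Set Qd = Qs: 472 - 8P = -95 + 6P.
567 = 14P, so P* = 40.5.
Q* = 472 − 8(40.5) = 148.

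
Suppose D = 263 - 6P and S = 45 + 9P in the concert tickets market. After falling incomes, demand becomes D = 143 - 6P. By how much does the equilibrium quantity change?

ΔQ = -72

Original equilibrium: P* = 218/15, Q* = 175.8.
New equilibrium: 143 - 6P = 45 + 9P, so 98 = 15P and P' = 98/15; Q' = 143 − 6(98/15) = 103.8.
Change in quantity: 103.8 − 175.8 = -72.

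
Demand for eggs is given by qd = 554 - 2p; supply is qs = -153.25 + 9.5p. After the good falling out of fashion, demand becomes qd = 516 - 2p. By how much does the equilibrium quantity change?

Original equilibrium: p* = 61.5, q* = 431.
New equilibrium: 516 - 2p = -153.25 + 9.5p, so 669.25 = 11.5p and p' = 2677/46; q' = 516 − 2(2677/46) = 9191/23.
Change in quantity: 9191/23 − 431 = -722/23.

Δq = -722/23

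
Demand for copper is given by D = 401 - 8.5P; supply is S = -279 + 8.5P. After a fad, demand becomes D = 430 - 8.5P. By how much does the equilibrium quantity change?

Original equilibrium: P* = 40, Q* = 61.
New equilibrium: 430 - 8.5P = -279 + 8.5P, so 709 = 17P and P' = 709/17; Q' = 430 − 8.5(709/17) = 75.5.
Change in quantity: 75.5 − 61 = 14.5.

ΔQ = 14.5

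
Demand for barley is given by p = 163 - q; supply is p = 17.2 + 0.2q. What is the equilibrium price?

Set the two price expressions equal: 163 - q = 17.2 + 0.2q.
145.8 = 1.2q, so q* = 121.5.
p* = 163 − (1)(121.5) = 41.5.

p* = 41.5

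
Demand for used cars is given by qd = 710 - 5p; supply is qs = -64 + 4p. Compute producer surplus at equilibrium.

Producer surplus = 9800

Equilibrium: 710 - 5p = -64 + 4p gives p* = 86, q* = 280.
Supply starts at p = 16 (where qs = 0).
PS = ½(86 − 16)(280) = 9800.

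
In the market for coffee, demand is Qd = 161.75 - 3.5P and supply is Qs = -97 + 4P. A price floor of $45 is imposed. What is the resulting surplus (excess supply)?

Surplus = 78.75

Equilibrium price would be P* = 34.5, so the floor at 45 binds.
At P = 45: Qd = 4.25, Qs = 83.
Surplus = 83 − 4.25 = 78.75.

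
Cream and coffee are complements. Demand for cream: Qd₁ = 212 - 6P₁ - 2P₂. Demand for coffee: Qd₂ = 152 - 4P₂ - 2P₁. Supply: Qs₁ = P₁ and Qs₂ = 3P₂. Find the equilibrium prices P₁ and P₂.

Market 1: 212 - 6P₁ - 2P₂ = P₁ → 7P₁ + 2P₂ = 212.
Market 2: 7P₂ + 2P₁ = 152.
Eliminating P₂: 7×(1) − 2×(2) gives 45P₁ = 1180, so P₁ = 236/9.
Back-substitute into (2): P₂ = (152 − 2×236/9) / 7 = 128/9.

P₁ = 236/9, P₂ = 128/9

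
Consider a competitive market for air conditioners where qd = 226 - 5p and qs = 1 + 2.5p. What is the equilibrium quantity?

q* = 76

Set qd = qs: 226 - 5p = 1 + 2.5p.
225 = 7.5p, so p* = 30.
q* = 226 − 5(30) = 76.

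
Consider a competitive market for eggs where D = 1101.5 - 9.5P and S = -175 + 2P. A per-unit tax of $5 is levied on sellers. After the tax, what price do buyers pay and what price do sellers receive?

Pre-tax equilibrium: P* = 111, Q* = 47.
Tax on sellers shifts supply to S = -175 + 2(P − 5) = -185 + 2P.
1101.5 - 9.5P = -185 + 2P gives buyer price Pb = 2573/23; sellers receive Ps = 2573/23 − 5 = 2458/23.
New quantity: Q = 1101.5 − 9.5(2573/23) = 891/23.

Buyers pay 2573/23, sellers receive 2458/23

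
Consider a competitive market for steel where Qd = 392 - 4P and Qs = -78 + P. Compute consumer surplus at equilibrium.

Consumer surplus = 32

Equilibrium: 392 - 4P = -78 + P gives P* = 94, Q* = 16.
Demand choke price (Qd = 0): P = 98.
CS = ½(98 − 94)(16) = 32.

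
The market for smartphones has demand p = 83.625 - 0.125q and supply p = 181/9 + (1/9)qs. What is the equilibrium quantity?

Set the two price expressions equal: 83.625 - 0.125q = 181/9 + (1/9)q.
4573/72 = (17/72)q, so q* = 269.
p* = 83.625 − (0.125)(269) = 50.

q* = 269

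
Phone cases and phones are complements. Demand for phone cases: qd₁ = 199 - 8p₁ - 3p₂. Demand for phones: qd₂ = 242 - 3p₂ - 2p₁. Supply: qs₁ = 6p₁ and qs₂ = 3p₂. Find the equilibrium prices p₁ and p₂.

p₁ = 6, p₂ = 115/3

Market 1: 199 - 8p₁ - 3p₂ = 6p₁ → 14p₁ + 3p₂ = 199.
Market 2: 6p₂ + 2p₁ = 242.
Eliminating p₂: 6×(1) − 3×(2) gives 78p₁ = 468, so p₁ = 6.
Back-substitute into (2): p₂ = (242 − 2×6) / 6 = 115/3.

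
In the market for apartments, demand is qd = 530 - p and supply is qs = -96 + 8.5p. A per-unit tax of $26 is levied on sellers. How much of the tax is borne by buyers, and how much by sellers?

Buyers bear 442/19, sellers bear 52/19

Pre-tax equilibrium: p* = 1252/19, q* = 8818/19.
Tax on sellers shifts supply to qs = -96 + 8.5(p − 26) = -317 + 8.5p.
530 - p = -317 + 8.5p gives buyer price pb = 1694/19; sellers receive ps = 1694/19 − 26 = 1200/19.
New quantity: q = 530 − 1(1694/19) = 8376/19.
Buyer burden = 1694/19 − 1252/19 = 442/19; seller burden = 1252/19 − 1200/19 = 52/19.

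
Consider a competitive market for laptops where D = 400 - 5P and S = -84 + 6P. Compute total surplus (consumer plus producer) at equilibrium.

Equilibrium: 400 - 5P = -84 + 6P gives P* = 44, Q* = 180.
Demand choke price: P = 80; supply starts at P = 14.
CS = ½(80 − 44)(180) = 3240; PS = ½(44 − 14)(180) = 2700.

Total surplus = 5940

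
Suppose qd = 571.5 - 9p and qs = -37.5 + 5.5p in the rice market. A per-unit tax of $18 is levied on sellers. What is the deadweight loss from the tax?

Deadweight loss = 16038/29

Pre-tax equilibrium: p* = 42, q* = 193.5.
Tax on sellers shifts supply to qs = -37.5 + 5.5(p − 18) = -136.5 + 5.5p.
571.5 - 9p = -136.5 + 5.5p gives buyer price pb = 1416/29; sellers receive ps = 1416/29 − 18 = 894/29.
New quantity: q = 571.5 − 9(1416/29) = 7659/58.
DWL = ½ × 18 × (193.5 − 7659/58) = 16038/29.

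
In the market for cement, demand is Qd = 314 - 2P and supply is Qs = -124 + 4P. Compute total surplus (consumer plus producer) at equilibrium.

Total surplus = 10584

Equilibrium: 314 - 2P = -124 + 4P gives P* = 73, Q* = 168.
Demand choke price: P = 157; supply starts at P = 31.
CS = ½(157 − 73)(168) = 7056; PS = ½(73 − 31)(168) = 3528.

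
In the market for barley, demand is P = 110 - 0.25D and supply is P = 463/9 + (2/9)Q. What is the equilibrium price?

Set the two price expressions equal: 110 - 0.25Q = 463/9 + (2/9)Q.
527/9 = (17/36)Q, so Q* = 124.
P* = 110 − (0.25)(124) = 79.

P* = 79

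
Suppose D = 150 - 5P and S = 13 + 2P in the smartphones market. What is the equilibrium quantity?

Q* = 365/7

Set D = S: 150 - 5P = 13 + 2P.
137 = 7P, so P* = 137/7.
Q* = 150 − 5(137/7) = 365/7.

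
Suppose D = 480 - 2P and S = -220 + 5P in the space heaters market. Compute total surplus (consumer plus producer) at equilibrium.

Total surplus = 27440

Equilibrium: 480 - 2P = -220 + 5P gives P* = 100, Q* = 280.
Demand choke price: P = 240; supply starts at P = 44.
CS = ½(240 − 100)(280) = 19600; PS = ½(100 − 44)(280) = 7840.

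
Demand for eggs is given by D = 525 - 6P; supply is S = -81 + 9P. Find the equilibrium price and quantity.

P* = 40.4, Q* = 282.6

Set D = S: 525 - 6P = -81 + 9P.
606 = 15P, so P* = 40.4.
Q* = 525 − 6(40.4) = 282.6.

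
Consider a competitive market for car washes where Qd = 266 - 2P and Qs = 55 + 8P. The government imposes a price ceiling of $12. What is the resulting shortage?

Equilibrium price would be P* = 21.1, so the ceiling at 12 binds.
At P = 12: Qd = 266 − 2(12) = 242, Qs = 55 + 8(12) = 151.
Shortage = 242 − 151 = 91.

Shortage = 91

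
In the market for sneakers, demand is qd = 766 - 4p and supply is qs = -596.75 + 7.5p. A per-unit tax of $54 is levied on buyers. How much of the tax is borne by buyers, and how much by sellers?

Pre-tax equilibrium: p* = 118.5, q* = 292.
Tax on buyers shifts demand to qd = 766 − 4(p + 54) = 550 - 4p.
550 - 4p = -596.75 + 7.5p gives seller price ps = 4587/46; buyers pay pb = 4587/46 + 54 = 7071/46.
New quantity: q = 766 − 4(7071/46) = 3476/23.
Buyer burden = 7071/46 − 118.5 = 810/23; seller burden = 118.5 − 4587/46 = 432/23.

Buyers bear 810/23, sellers bear 432/23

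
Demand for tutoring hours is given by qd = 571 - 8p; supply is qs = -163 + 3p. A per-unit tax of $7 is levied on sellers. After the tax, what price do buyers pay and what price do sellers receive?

Buyers pay 755/11, sellers receive 678/11

Pre-tax equilibrium: p* = 734/11, q* = 409/11.
Tax on sellers shifts supply to qs = -163 + 3(p − 7) = -184 + 3p.
571 - 8p = -184 + 3p gives buyer price pb = 755/11; sellers receive ps = 755/11 − 7 = 678/11.
New quantity: q = 571 − 8(755/11) = 241/11.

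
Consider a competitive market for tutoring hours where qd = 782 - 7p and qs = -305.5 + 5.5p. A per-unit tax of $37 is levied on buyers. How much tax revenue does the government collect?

Tax revenue = 2184.48

Pre-tax equilibrium: p* = 87, q* = 173.
Tax on buyers shifts demand to qd = 782 − 7(p + 37) = 523 - 7p.
523 - 7p = -305.5 + 5.5p gives seller price ps = 66.28; buyers pay pb = 66.28 + 37 = 103.28.
New quantity: q = 782 − 7(103.28) = 59.04.
Revenue = 37 × 59.04 = 2184.48.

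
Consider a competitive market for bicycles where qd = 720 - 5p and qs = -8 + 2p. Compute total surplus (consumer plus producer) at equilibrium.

Total surplus = 14000

Equilibrium: 720 - 5p = -8 + 2p gives p* = 104, q* = 200.
Demand choke price: p = 144; supply starts at p = 4.
CS = ½(144 − 104)(200) = 4000; PS = ½(104 − 4)(200) = 10000.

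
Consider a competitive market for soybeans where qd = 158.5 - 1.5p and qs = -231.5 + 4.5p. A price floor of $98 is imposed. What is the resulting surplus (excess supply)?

Equilibrium price would be p* = 65, so the floor at 98 binds.
At p = 98: qd = 11.5, qs = 209.5.
Surplus = 209.5 − 11.5 = 198.

Surplus = 198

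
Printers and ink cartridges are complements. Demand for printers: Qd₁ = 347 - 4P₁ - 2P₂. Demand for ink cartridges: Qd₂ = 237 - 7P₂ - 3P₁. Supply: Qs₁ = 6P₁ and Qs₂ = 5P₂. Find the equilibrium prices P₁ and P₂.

P₁ = 615/19, P₂ = 443/38

Market 1: 347 - 4P₁ - 2P₂ = 6P₁ → 10P₁ + 2P₂ = 347.
Market 2: 12P₂ + 3P₁ = 237.
Eliminating P₂: 12×(1) − 2×(2) gives 114P₁ = 3690, so P₁ = 615/19.
Back-substitute into (2): P₂ = (237 − 3×615/19) / 12 = 443/38.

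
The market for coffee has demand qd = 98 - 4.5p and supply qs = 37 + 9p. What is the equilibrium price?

p* = 122/27

Set qd = qs: 98 - 4.5p = 37 + 9p.
61 = 13.5p, so p* = 122/27.
q* = 98 − 4.5(122/27) = 233/3.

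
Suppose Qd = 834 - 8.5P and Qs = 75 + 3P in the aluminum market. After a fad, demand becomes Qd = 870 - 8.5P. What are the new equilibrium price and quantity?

Original equilibrium: P* = 66, Q* = 273.
New equilibrium: 870 - 8.5P = 75 + 3P, so 795 = 11.5P and P' = 1590/23; Q' = 870 − 8.5(1590/23) = 6495/23.

P' = 1590/23, Q' = 6495/23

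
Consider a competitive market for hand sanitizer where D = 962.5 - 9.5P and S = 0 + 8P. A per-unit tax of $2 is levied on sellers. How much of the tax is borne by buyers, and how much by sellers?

Buyers bear 32/35, sellers bear 38/35

Pre-tax equilibrium: P* = 55, Q* = 440.
Tax on sellers shifts supply to S = 0 + 8(P − 2) = -16 + 8P.
962.5 - 9.5P = -16 + 8P gives buyer price Pb = 1957/35; sellers receive Ps = 1957/35 − 2 = 1887/35.
New quantity: Q = 962.5 − 9.5(1957/35) = 15096/35.
Buyer burden = 1957/35 − 55 = 32/35; seller burden = 55 − 1887/35 = 38/35.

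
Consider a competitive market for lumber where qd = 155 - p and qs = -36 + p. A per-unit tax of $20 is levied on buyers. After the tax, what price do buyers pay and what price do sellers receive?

Pre-tax equilibrium: p* = 95.5, q* = 59.5.
Tax on buyers shifts demand to qd = 155 − 1(p + 20) = 135 - p.
135 - p = -36 + p gives seller price ps = 85.5; buyers pay pb = 85.5 + 20 = 105.5.
New quantity: q = 155 − 1(105.5) = 49.5.

Buyers pay $105.5, sellers receive $85.5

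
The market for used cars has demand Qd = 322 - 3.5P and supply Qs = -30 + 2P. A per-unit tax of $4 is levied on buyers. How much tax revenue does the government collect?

Pre-tax equilibrium: P* = 64, Q* = 98.
Tax on buyers shifts demand to Qd = 322 − 3.5(P + 4) = 308 - 3.5P.
308 - 3.5P = -30 + 2P gives seller price Ps = 676/11; buyers pay Pb = 676/11 + 4 = 720/11.
New quantity: Q = 322 − 3.5(720/11) = 1022/11.
Revenue = 4 × 1022/11 = 4088/11.

Tax revenue = 4088/11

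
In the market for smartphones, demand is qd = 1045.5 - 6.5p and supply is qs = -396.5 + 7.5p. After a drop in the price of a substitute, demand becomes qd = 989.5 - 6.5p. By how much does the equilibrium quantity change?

Original equilibrium: p* = 103, q* = 376.
New equilibrium: 989.5 - 6.5p = -396.5 + 7.5p, so 1386 = 14p and p' = 99; q' = 989.5 − 6.5(99) = 346.
Change in quantity: 346 − 376 = -30.

Δq = -30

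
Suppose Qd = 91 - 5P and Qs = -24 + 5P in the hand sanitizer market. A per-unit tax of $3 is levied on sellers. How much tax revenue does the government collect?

Pre-tax equilibrium: P* = 11.5, Q* = 33.5.
Tax on sellers shifts supply to Qs = -24 + 5(P − 3) = -39 + 5P.
91 - 5P = -39 + 5P gives buyer price Pb = 13; sellers receive Ps = 13 − 3 = 10.
New quantity: Q = 91 − 5(13) = 26.
Revenue = 3 × 26 = 78.

Tax revenue = 78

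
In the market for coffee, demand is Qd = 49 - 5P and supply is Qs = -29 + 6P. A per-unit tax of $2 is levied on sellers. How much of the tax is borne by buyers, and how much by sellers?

Buyers bear 12/11, sellers bear 10/11

Pre-tax equilibrium: P* = 78/11, Q* = 149/11.
Tax on sellers shifts supply to Qs = -29 + 6(P − 2) = -41 + 6P.
49 - 5P = -41 + 6P gives buyer price Pb = 90/11; sellers receive Ps = 90/11 − 2 = 68/11.
New quantity: Q = 49 − 5(90/11) = 89/11.
Buyer burden = 90/11 − 78/11 = 12/11; seller burden = 78/11 − 68/11 = 10/11.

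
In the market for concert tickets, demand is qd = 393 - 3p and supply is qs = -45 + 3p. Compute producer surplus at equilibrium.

Producer surplus = 5046

Equilibrium: 393 - 3p = -45 + 3p gives p* = 73, q* = 174.
Supply starts at p = 15 (where qs = 0).
PS = ½(73 − 15)(174) = 5046.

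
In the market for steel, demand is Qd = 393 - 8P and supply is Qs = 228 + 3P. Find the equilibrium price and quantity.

Set Qd = Qs: 393 - 8P = 228 + 3P.
165 = 11P, so P* = 15.
Q* = 393 − 8(15) = 273.

P* = 15, Q* = 273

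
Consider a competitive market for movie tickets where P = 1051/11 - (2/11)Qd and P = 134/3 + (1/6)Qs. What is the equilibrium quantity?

Q* = 146

Set the two price expressions equal: 1051/11 - (2/11)Q = 134/3 + (1/6)Q.
1679/33 = (23/66)Q, so Q* = 146.
P* = 1051/11 − (2/11)(146) = 69.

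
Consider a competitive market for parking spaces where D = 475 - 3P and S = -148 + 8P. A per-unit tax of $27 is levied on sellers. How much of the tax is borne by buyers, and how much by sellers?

Pre-tax equilibrium: P* = 623/11, Q* = 3356/11.
Tax on sellers shifts supply to S = -148 + 8(P − 27) = -364 + 8P.
475 - 3P = -364 + 8P gives buyer price Pb = 839/11; sellers receive Ps = 839/11 − 27 = 542/11.
New quantity: Q = 475 − 3(839/11) = 2708/11.
Buyer burden = 839/11 − 623/11 = 216/11; seller burden = 623/11 − 542/11 = 81/11.

Buyers bear 216/11, sellers bear 81/11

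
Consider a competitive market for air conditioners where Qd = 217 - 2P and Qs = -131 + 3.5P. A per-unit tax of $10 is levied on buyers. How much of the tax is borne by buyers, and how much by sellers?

Buyers bear 70/11, sellers bear 40/11

Pre-tax equilibrium: P* = 696/11, Q* = 995/11.
Tax on buyers shifts demand to Qd = 217 − 2(P + 10) = 197 - 2P.
197 - 2P = -131 + 3.5P gives seller price Ps = 656/11; buyers pay Pb = 656/11 + 10 = 766/11.
New quantity: Q = 217 − 2(766/11) = 855/11.
Buyer burden = 766/11 − 696/11 = 70/11; seller burden = 696/11 − 656/11 = 40/11.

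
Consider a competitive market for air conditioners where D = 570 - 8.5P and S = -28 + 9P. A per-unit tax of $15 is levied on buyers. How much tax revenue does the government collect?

Pre-tax equilibrium: P* = 1196/35, Q* = 9784/35.
Tax on buyers shifts demand to D = 570 − 8.5(P + 15) = 442.5 - 8.5P.
442.5 - 8.5P = -28 + 9P gives seller price Ps = 941/35; buyers pay Pb = 941/35 + 15 = 1466/35.
New quantity: Q = 570 − 8.5(1466/35) = 7489/35.
Revenue = 15 × 7489/35 = 22467/7.

Tax revenue = 22467/7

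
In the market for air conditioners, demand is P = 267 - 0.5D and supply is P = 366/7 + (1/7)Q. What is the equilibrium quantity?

Q* = 334

Set the two price expressions equal: 267 - 0.5Q = 366/7 + (1/7)Q.
1503/7 = (9/14)Q, so Q* = 334.
P* = 267 − (0.5)(334) = 100.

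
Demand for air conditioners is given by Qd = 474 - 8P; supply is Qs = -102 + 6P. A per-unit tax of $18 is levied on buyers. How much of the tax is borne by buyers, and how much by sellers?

Pre-tax equilibrium: P* = 288/7, Q* = 1014/7.
Tax on buyers shifts demand to Qd = 474 − 8(P + 18) = 330 - 8P.
330 - 8P = -102 + 6P gives seller price Ps = 216/7; buyers pay Pb = 216/7 + 18 = 342/7.
New quantity: Q = 474 − 8(342/7) = 582/7.
Buyer burden = 342/7 − 288/7 = 54/7; seller burden = 288/7 − 216/7 = 72/7.

Buyers bear 54/7, sellers bear 72/7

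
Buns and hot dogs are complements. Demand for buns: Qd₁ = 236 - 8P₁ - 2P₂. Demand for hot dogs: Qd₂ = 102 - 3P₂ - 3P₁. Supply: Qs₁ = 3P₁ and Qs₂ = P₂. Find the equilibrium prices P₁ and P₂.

P₁ = 370/19, P₂ = 207/19

Market 1: 236 - 8P₁ - 2P₂ = 3P₁ → 11P₁ + 2P₂ = 236.
Market 2: 4P₂ + 3P₁ = 102.
Eliminating P₂: 4×(1) − 2×(2) gives 38P₁ = 740, so P₁ = 370/19.
Back-substitute into (2): P₂ = (102 − 3×370/19) / 4 = 207/19.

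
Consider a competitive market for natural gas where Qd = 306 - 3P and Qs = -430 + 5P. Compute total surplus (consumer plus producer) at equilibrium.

Equilibrium: 306 - 3P = -430 + 5P gives P* = 92, Q* = 30.
Demand choke price: P = 102; supply starts at P = 86.
CS = ½(102 − 92)(30) = 150; PS = ½(92 − 86)(30) = 90.

Total surplus = 240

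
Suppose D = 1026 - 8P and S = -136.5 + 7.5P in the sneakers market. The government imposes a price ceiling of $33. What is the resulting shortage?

Shortage = 651

Equilibrium price would be P* = 75, so the ceiling at 33 binds.
At P = 33: D = 1026 − 8(33) = 762, S = -136.5 + 7.5(33) = 111.
Shortage = 762 − 111 = 651.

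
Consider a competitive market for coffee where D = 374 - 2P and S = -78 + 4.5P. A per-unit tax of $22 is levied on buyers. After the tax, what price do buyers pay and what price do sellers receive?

Buyers pay 1102/13, sellers receive 816/13

Pre-tax equilibrium: P* = 904/13, Q* = 3054/13.
Tax on buyers shifts demand to D = 374 − 2(P + 22) = 330 - 2P.
330 - 2P = -78 + 4.5P gives seller price Ps = 816/13; buyers pay Pb = 816/13 + 22 = 1102/13.
New quantity: Q = 374 − 2(1102/13) = 2658/13.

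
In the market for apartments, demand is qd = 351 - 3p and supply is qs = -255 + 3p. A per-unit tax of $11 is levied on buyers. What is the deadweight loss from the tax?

Deadweight loss = 90.75

Pre-tax equilibrium: p* = 101, q* = 48.
Tax on buyers shifts demand to qd = 351 − 3(p + 11) = 318 - 3p.
318 - 3p = -255 + 3p gives seller price ps = 95.5; buyers pay pb = 95.5 + 11 = 106.5.
New quantity: q = 351 − 3(106.5) = 31.5.
DWL = ½ × 11 × (48 − 31.5) = 90.75.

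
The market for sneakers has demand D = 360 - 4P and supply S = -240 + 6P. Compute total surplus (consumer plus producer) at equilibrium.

Total surplus = 3000

Equilibrium: 360 - 4P = -240 + 6P gives P* = 60, Q* = 120.
Demand choke price: P = 90; supply starts at P = 40.
CS = ½(90 − 60)(120) = 1800; PS = ½(60 − 40)(120) = 1200.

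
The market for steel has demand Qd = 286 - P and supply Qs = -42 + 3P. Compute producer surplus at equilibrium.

Equilibrium: 286 - P = -42 + 3P gives P* = 82, Q* = 204.
Supply starts at P = 14 (where Qs = 0).
PS = ½(82 − 14)(204) = 6936.

Producer surplus = 6936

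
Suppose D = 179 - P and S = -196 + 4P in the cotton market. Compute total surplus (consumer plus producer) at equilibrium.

Equilibrium: 179 - P = -196 + 4P gives P* = 75, Q* = 104.
Demand choke price: P = 179; supply starts at P = 49.
CS = ½(179 − 75)(104) = 5408; PS = ½(75 − 49)(104) = 1352.

Total surplus = 6760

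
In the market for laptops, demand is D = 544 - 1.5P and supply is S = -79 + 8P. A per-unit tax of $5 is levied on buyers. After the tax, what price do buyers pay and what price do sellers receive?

Buyers pay 1326/19, sellers receive 1231/19

Pre-tax equilibrium: P* = 1246/19, Q* = 8467/19.
Tax on buyers shifts demand to D = 544 − 1.5(P + 5) = 536.5 - 1.5P.
536.5 - 1.5P = -79 + 8P gives seller price Ps = 1231/19; buyers pay Pb = 1231/19 + 5 = 1326/19.
New quantity: Q = 544 − 1.5(1326/19) = 8347/19.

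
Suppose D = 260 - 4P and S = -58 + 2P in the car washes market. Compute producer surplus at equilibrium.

Producer surplus = 576

Equilibrium: 260 - 4P = -58 + 2P gives P* = 53, Q* = 48.
Supply starts at P = 29 (where S = 0).
PS = ½(53 − 29)(48) = 576.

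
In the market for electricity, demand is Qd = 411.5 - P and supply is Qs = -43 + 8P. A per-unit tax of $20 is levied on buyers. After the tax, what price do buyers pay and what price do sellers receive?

Pre-tax equilibrium: P* = 50.5, Q* = 361.
Tax on buyers shifts demand to Qd = 411.5 − 1(P + 20) = 391.5 - P.
391.5 - P = -43 + 8P gives seller price Ps = 869/18; buyers pay Pb = 869/18 + 20 = 1229/18.
New quantity: Q = 411.5 − 1(1229/18) = 3089/9.

Buyers pay 1229/18, sellers receive 869/18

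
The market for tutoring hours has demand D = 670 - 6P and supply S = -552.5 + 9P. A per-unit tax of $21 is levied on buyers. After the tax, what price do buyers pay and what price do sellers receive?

Pre-tax equilibrium: P* = 81.5, Q* = 181.
Tax on buyers shifts demand to D = 670 − 6(P + 21) = 544 - 6P.
544 - 6P = -552.5 + 9P gives seller price Ps = 73.1; buyers pay Pb = 73.1 + 21 = 94.1.
New quantity: Q = 670 − 6(94.1) = 105.4.

Buyers pay $94.1, sellers receive $73.1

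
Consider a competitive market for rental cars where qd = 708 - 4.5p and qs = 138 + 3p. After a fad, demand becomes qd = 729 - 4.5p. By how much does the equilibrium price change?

Δp = 2.8

Original equilibrium: p* = 76, q* = 366.
New equilibrium: 729 - 4.5p = 138 + 3p, so 591 = 7.5p and p' = 78.8; q' = 729 − 4.5(78.8) = 374.4.
Change in price: 78.8 − 76 = 2.8.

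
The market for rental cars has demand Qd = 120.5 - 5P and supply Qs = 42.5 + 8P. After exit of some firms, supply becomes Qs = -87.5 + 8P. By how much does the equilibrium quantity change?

ΔQ = -50

Original equilibrium: P* = 6, Q* = 90.5.
New equilibrium: 120.5 - 5P = -87.5 + 8P, so 208 = 13P and P' = 16; Q' = 120.5 − 5(16) = 40.5.
Change in quantity: 40.5 − 90.5 = -50.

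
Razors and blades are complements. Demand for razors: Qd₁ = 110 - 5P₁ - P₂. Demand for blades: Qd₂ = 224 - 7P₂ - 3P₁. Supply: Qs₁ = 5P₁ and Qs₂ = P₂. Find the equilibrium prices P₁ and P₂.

Market 1: 110 - 5P₁ - P₂ = 5P₁ → 10P₁ + P₂ = 110.
Market 2: 8P₂ + 3P₁ = 224.
Eliminating P₂: 8×(1) − 1×(2) gives 77P₁ = 656, so P₁ = 656/77.
Back-substitute into (2): P₂ = (224 − 3×656/77) / 8 = 1910/77.

P₁ = 656/77, P₂ = 1910/77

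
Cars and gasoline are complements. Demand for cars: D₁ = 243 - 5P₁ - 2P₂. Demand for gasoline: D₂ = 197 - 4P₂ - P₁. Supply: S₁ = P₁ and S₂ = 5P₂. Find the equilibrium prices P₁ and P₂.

Market 1: 243 - 5P₁ - 2P₂ = P₁ → 6P₁ + 2P₂ = 243.
Market 2: 9P₂ + P₁ = 197.
Eliminating P₂: 9×(1) − 2×(2) gives 52P₁ = 1793, so P₁ = 1793/52.
Back-substitute into (2): P₂ = (197 − 1×1793/52) / 9 = 939/52.

P₁ = 1793/52, P₂ = 939/52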